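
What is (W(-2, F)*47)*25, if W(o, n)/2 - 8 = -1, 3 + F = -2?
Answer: 16450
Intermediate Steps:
F = -5 (F = -3 - 2 = -5)
W(o, n) = 14 (W(o, n) = 16 + 2*(-1) = 16 - 2 = 14)
(W(-2, F)*47)*25 = (14*47)*25 = 658*25 = 16450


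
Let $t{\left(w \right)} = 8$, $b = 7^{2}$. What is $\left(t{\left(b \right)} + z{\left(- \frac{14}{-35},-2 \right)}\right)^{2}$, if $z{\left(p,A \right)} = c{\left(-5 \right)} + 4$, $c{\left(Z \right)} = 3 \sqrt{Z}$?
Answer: $99 + 72 i \sqrt{5} \approx 99.0 + 161.0 i$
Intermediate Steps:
$b = 49$
$z{\left(p,A \right)} = 4 + 3 i \sqrt{5}$ ($z{\left(p,A \right)} = 3 \sqrt{-5} + 4 = 3 i \sqrt{5} + 4 = 4 + 3 i \sqrt{5}$)
$\left(t{\left(b \right)} + z{\left(- \frac{14}{-35},-2 \right)}\right)^{2} = \left(8 + \left(4 + 3 i \sqrt{5}\right)\right)^{2} = \left(12 + 3 i \sqrt{5}\right)^{2}$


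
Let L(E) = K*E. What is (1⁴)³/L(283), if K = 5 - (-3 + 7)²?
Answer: -1/3113 ≈ -0.00032123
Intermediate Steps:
K = -11 (K = 5 - 1*4² = 5 - 1*16 = 5 - 16 = -11)
L(E) = -11*E
(1⁴)³/L(283) = (1⁴)³/((-11*283)) = 1³/(-3113) = 1*(-1/3113) = -1/3113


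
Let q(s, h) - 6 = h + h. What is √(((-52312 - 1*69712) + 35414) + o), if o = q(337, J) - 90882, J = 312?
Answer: I*√176862 ≈ 420.55*I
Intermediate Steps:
q(s, h) = 6 + 2*h (q(s, h) = 6 + (h + h) = 6 + 2*h)
o = -90252 (o = (6 + 2*312) - 90882 = (6 + 624) - 90882 = 630 - 90882 = -90252)
√(((-52312 - 1*69712) + 35414) + o) = √(((-52312 - 1*69712) + 35414) - 90252) = √(((-52312 - 69712) + 35414) - 90252) = √((-122024 + 35414) - 90252) = √(-86610 - 90252) = √(-176862) = I*√176862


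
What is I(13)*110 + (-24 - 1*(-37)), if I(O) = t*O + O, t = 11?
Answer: 17173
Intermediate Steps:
I(O) = 12*O (I(O) = 11*O + O = 12*O)
I(13)*110 + (-24 - 1*(-37)) = (12*13)*110 + (-24 - 1*(-37)) = 156*110 + (-24 + 37) = 17160 + 13 = 17173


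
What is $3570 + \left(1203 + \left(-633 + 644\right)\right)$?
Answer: $4784$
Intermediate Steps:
$3570 + \left(1203 + \left(-633 + 644\right)\right) = 3570 + \left(1203 + 11\right) = 3570 + 1214 = 4784$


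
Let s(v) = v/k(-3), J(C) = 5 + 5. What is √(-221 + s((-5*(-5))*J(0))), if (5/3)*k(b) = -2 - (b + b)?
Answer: I*√4206/6 ≈ 10.809*I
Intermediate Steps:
J(C) = 10
k(b) = -6/5 - 6*b/5 (k(b) = 3*(-2 - (b + b))/5 = 3*(-2 - 2*b)/5 = -6/5 - 6*b/5)
s(v) = 5*v/12 (s(v) = v/(-6/5 - 6/5*(-3)) = v/(-6/5 + 18/5) = v/(12/5) = v*(5/12) = 5*v/12)
√(-221 + s((-5*(-5))*J(0))) = √(-221 + 5*(-5*(-5)*10)/12) = √(-221 + 5*(25*10)/12) = √(-221 + (5/12)*250) = √(-221 + 625/6) = √(-701/6) = I*√4206/6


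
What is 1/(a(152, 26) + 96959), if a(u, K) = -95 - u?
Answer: 1/96712 ≈ 1.0340e-5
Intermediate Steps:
1/(a(152, 26) + 96959) = 1/((-95 - 1*152) + 96959) = 1/((-95 - 152) + 96959) = 1/(-247 + 96959) = 1/96712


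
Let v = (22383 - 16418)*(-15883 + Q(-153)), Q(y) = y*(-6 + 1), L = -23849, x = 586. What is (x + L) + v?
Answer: -90202133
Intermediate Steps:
Q(y) = -5*y (Q(y) = y*(-5) = -5*y)
v = -90178870 (v = (22383 - 16418)*(-15883 - 5*(-153)) = 5965*(-15883 + 765) = 5965*(-15118) = -90178870)
(x + L) + v = (586 - 23849) - 90178870 = -23263 - 90178870 = -90202133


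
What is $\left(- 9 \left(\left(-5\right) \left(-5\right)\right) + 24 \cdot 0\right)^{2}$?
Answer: $50625$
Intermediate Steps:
$\left(- 9 \left(\left(-5\right) \left(-5\right)\right) + 24 \cdot 0\right)^{2} = \left(\left(-9\right) 25 + 0\right)^{2} = \left(-225 + 0\right)^{2} = \left(-225\right)^{2} = 50625$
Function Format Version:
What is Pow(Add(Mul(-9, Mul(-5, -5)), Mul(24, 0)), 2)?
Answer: 50625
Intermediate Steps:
Pow(Add(Mul(-9, Mul(-5, -5)), Mul(24, 0)), 2) = Pow(Add(Mul(-9, 25), 0), 2) = Pow(Add(-225, 0), 2) = Pow(-225, 2) = 50625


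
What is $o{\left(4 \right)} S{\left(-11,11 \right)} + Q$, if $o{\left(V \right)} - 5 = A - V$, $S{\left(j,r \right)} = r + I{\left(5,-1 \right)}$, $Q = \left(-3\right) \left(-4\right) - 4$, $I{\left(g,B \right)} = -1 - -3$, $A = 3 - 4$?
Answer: $8$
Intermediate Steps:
$A = -1$ ($A = 3 - 4 = -1$)
$I{\left(g,B \right)} = 2$ ($I{\left(g,B \right)} = -1 + 3 = 2$)
$Q = 8$ ($Q = 12 - 4 = 8$)
$S{\left(j,r \right)} = 2 + r$ ($S{\left(j,r \right)} = r + 2 = 2 + r$)
$o{\left(V \right)} = 4 - V$ ($o{\left(V \right)} = 5 - \left(1 + V\right) = 4 - V$)
$o{\left(4 \right)} S{\left(-11,11 \right)} + Q = \left(4 - 4\right) \left(2 + 11\right) + 8 = \left(4 - 4\right) 13 + 8 = 0 \cdot 13 + 8 = 0 + 8 = 8$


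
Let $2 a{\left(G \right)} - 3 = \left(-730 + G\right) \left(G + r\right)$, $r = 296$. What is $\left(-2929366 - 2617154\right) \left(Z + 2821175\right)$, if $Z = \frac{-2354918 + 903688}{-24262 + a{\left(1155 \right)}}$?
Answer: $- \frac{4445144635221977400}{284077} \approx -1.5648 \cdot 10^{13}$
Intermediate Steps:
$a{\left(G \right)} = \frac{3}{2} + \frac{\left(-730 + G\right) \left(296 + G\right)}{2}$ ($a{\left(G \right)} = \frac{3}{2} + \frac{\left(-730 + G\right) \left(G + 296\right)}{2} = \frac{3}{2} + \frac{\left(-730 + G\right) \left(296 + G\right)}{2}$)
$Z = - \frac{1451230}{284077}$ ($Z = \frac{-2354918 + 903688}{-24262 - \left(\frac{717347}{2} - \frac{1334025}{2}\right)} = - \frac{1451230}{-24262 - -308339} = - \frac{1451230}{-24262 + 308339} = - \frac{1451230}{284077} \approx -5.1086$)
$\left(-2929366 - 2617154\right) \left(Z + 2821175\right) = \left(-2929366 - 2617154\right) \left(- \frac{1451230}{284077} + 2821175\right) = \left(-5546520\right) \frac{801429479245}{284077} = - \frac{4445144635221977400}{284077}$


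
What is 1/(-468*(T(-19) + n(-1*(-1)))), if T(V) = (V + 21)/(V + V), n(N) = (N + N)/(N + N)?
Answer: -19/8424 ≈ -0.0022555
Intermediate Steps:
n(N) = 1 (n(N) = (2*N)/((2*N)) = (2*N)*(1/(2*N)) = 1)
T(V) = (21 + V)/(2*V) (T(V) = (21 + V)/((2*V)) = (21 + V)*(1/(2*V)) = (21 + V)/(2*V))
1/(-468*(T(-19) + n(-1*(-1)))) = 1/(-468*((½)*(21 - 19)/(-19) + 1)) = 1/(-468*((½)*(-1/19)*2 + 1)) = 1/(-468*(-1/19 + 1)) = 1/(-468*18/19) = 1/(-8424/19) = -19/8424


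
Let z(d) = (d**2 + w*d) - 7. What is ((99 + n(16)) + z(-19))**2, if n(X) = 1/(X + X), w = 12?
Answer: 51854401/1024 ≈ 50639.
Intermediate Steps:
n(X) = 1/(2*X)
z(d) = -7 + d**2 + 12*d (z(d) = (d**2 + 12*d) - 7 = -7 + d**2 + 12*d)
((99 + n(16)) + z(-19))**2 = ((99 + (1/2)/16) + (-7 + (-19)**2 + 12*(-19)))**2 = ((99 + (1/2)*(1/16)) + (-7 + 361 - 228))**2 = ((99 + 1/32) + 126)**2 = (3169/32 + 126)**2 = (7201/32)**2 = 51854401/1024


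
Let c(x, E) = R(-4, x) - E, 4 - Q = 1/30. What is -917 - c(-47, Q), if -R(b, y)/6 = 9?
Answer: -25771/30 ≈ -859.03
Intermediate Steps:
Q = 119/30 (Q = 4 - 1/30 = 119/30 ≈ 3.9667)
R(b, y) = -54 (R(b, y) = -6*9 = -54)
c(x, E) = -54 - E
-917 - c(-47, Q) = -917 - (-54 - 1*119/30) = -917 - (-54 - 119/30) = -917 - 1*(-1739/30) = -917 + 1739/30 = -25771/30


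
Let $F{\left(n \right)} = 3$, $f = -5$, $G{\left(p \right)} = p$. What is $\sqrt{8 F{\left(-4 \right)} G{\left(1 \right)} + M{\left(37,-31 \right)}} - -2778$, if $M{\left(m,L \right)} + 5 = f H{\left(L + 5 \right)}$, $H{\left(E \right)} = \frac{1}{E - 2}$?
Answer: $2778 + \frac{\sqrt{3759}}{14} \approx 2782.4$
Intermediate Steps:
$H{\left(E \right)} = \frac{1}{-2 + E}$
$M{\left(m,L \right)} = -5 - \frac{5}{3 + L}$ ($M{\left(m,L \right)} = -5 - \frac{5}{-2 + \left(L + 5\right)} = -5 - \frac{5}{-2 + \left(5 + L\right)} = -5 - \frac{5}{3 + L}$)
$\sqrt{8 F{\left(-4 \right)} G{\left(1 \right)} + M{\left(37,-31 \right)}} - -2778 = \sqrt{8 \cdot 3 \cdot 1 + \frac{5 \left(-4 - -31\right)}{3 - 31}} - -2778 = \sqrt{24 \cdot 1 + \frac{5 \left(-4 + 31\right)}{-28}} + 2778 = \sqrt{24 + 5 \left(- \frac{1}{28}\right) 27} + 2778 = \sqrt{24 - \frac{135}{28}} + 2778 = \sqrt{\frac{537}{28}} + 2778 = \frac{\sqrt{3759}}{14} + 2778 = 2778 + \frac{\sqrt{3759}}{14}$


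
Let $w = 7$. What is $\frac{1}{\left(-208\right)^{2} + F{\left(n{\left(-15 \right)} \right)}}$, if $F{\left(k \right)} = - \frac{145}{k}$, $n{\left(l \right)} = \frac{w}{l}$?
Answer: $\frac{7}{305023} \approx 2.2949 \cdot 10^{-5}$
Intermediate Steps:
$n{\left(l \right)} = \frac{7}{l}$
$\frac{1}{\left(-208\right)^{2} + F{\left(n{\left(-15 \right)} \right)}} = \frac{1}{\left(-208\right)^{2} - \frac{145}{7 \frac{1}{-15}}} = \frac{1}{43264 - \frac{145}{7 \left(- \frac{1}{15}\right)}} = \frac{1}{43264 - \frac{145}{- \frac{7}{15}}} = \frac{1}{43264 - - \frac{2175}{7}} = \frac{1}{43264 + \frac{2175}{7}} = \frac{1}{\frac{305023}{7}} = \frac{7}{305023}$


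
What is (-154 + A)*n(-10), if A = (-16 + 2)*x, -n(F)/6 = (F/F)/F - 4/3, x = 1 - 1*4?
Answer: -4816/5 ≈ -963.20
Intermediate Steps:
x = -3 (x = 1 - 4 = -3)
n(F) = 8 - 6/F (n(F) = -6*((F/F)/F - 4/3) = -6*(1/F - 4*1/3) = -6*(1/F - 4/3) = -6*(-4/3 + 1/F) = 8 - 6/F)
A = 42 (A = (-16 + 2)*(-3) = -14*(-3) = 42)
(-154 + A)*n(-10) = (-154 + 42)*(8 - 6/(-10)) = -112*(8 - 6*(-1/10)) = -112*(8 + 3/5) = -112*43/5 = -4816/5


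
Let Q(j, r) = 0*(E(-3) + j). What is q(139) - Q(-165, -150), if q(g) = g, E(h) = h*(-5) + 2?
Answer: 139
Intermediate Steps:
E(h) = 2 - 5*h (E(h) = -5*h + 2 = 2 - 5*h)
Q(j, r) = 0 (Q(j, r) = 0*((2 - 5*(-3)) + j) = 0*((2 + 15) + j) = 0*(17 + j) = 0)
q(139) - Q(-165, -150) = 139 - 1*0 = 139 + 0 = 139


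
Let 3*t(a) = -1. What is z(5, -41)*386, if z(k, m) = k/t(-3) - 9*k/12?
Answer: -14475/2 ≈ -7237.5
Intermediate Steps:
t(a) = -⅓ (t(a) = (⅓)*(-1) = -⅓)
z(k, m) = -15*k/4 (z(k, m) = k/(-⅓) - 9*k/12 = k*(-3) - 9*k*(1/12) = -3*k - 3*k/4 = -15*k/4)
z(5, -41)*386 = -15/4*5*386 = -75/4*386 = -14475/2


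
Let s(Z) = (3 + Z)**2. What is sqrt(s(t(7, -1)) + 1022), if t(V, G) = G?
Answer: 3*sqrt(114) ≈ 32.031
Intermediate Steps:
sqrt(s(t(7, -1)) + 1022) = sqrt((3 - 1)**2 + 1022) = sqrt(2**2 + 1022) = sqrt(4 + 1022) = sqrt(1026) = 3*sqrt(114)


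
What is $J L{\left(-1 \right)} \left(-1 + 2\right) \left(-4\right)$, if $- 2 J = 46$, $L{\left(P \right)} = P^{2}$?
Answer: $92$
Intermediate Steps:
$J = -23$ ($J = \left(- \frac{1}{2}\right) 46 = -23$)
$J L{\left(-1 \right)} \left(-1 + 2\right) \left(-4\right) = - 23 \left(-1\right)^{2} \left(-1 + 2\right) \left(-4\right) = \left(-23\right) 1 \cdot 1 \left(-4\right) = \left(-23\right) \left(-4\right) = 92$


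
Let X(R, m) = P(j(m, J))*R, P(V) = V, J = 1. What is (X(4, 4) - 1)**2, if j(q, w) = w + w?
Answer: 49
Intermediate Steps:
j(q, w) = 2*w
X(R, m) = 2*R (X(R, m) = (2*1)*R = 2*R)
(X(4, 4) - 1)**2 = (2*4 - 1)**2 = (8 - 1)**2 = 7**2 = 49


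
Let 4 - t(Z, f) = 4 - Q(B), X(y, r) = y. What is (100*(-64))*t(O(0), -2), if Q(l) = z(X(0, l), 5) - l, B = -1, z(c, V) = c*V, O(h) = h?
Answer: -6400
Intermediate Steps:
z(c, V) = V*c
Q(l) = -l (Q(l) = 5*0 - l = 0 - l = -l)
t(Z, f) = 1 (t(Z, f) = 4 - (4 - (-1)*(-1)) = 4 - (4 - 1*1) = 4 - (4 - 1) = 4 - 1*3 = 4 - 3 = 1)
(100*(-64))*t(O(0), -2) = (100*(-64))*1 = -6400*1 = -6400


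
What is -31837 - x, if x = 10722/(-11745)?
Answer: -124638281/3915 ≈ -31836.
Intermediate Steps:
x = -3574/3915 (x = 10722*(-1/11745) = -3574/3915 ≈ -0.91290)
-31837 - x = -31837 - 1*(-3574/3915) = -31837 + 3574/3915 = -124638281/3915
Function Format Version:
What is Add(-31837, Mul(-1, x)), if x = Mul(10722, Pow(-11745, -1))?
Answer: Rational(-124638281, 3915) ≈ -31836.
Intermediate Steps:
x = Rational(-3574, 3915) (x = Mul(10722, Rational(-1, 11745)) = Rational(-3574, 3915) ≈ -0.91290)
Add(-31837, Mul(-1, x)) = Add(-31837, Mul(-1, Rational(-3574, 3915))) = Add(-31837, Rational(3574, 3915)) = Rational(-124638281, 3915)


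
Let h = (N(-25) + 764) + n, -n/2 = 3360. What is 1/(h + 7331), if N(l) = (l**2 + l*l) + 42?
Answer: 1/2667 ≈ 0.00037495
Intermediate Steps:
n = -6720 (n = -2*3360 = -6720)
N(l) = 42 + 2*l**2 (N(l) = (l**2 + l**2) + 42 = 2*l**2 + 42 = 42 + 2*l**2)
h = -4664 (h = ((42 + 2*(-25)**2) + 764) - 6720 = ((42 + 2*625) + 764) - 6720 = ((42 + 1250) + 764) - 6720 = (1292 + 764) - 6720 = 2056 - 6720 = -4664)
1/(h + 7331) = 1/(-4664 + 7331) = 1/2667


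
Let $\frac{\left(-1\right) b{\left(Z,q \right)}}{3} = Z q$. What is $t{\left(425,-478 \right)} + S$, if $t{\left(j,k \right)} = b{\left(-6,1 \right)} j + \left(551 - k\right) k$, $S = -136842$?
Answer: $-621054$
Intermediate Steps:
$b{\left(Z,q \right)} = - 3 Z q$
$t{\left(j,k \right)} = 18 j + k \left(551 - k\right)$ ($t{\left(j,k \right)} = \left(-3\right) \left(-6\right) 1 j + \left(551 - k\right) k = 18 j + k \left(551 - k\right)$)
$t{\left(425,-478 \right)} + S = \left(- \left(-478\right)^{2} + 18 \cdot 425 + 551 \left(-478\right)\right) - 136842 = \left(\left(-1\right) 228484 + 7650 - 263378\right) - 136842 = \left(-228484 + 7650 - 263378\right) - 136842 = -484212 - 136842 = -621054$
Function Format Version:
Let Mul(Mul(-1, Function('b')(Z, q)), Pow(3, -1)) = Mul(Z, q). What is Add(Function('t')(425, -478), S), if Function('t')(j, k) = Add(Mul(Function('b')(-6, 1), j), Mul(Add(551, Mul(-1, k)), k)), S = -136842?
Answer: -621054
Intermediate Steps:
Function('b')(Z, q) = Mul(-3, Z, q) (Function('b')(Z, q) = Mul(-3, Mul(Z, q)) = Mul(-3, Z, q))
Function('t')(j, k) = Add(Mul(18, j), Mul(k, Add(551, Mul(-1, k)))) (Function('t')(j, k) = Add(Mul(Mul(-3, -6, 1), j), Mul(Add(551, Mul(-1, k)), k)) = Add(Mul(18, j), Mul(k, Add(551, Mul(-1, k)))))
Add(Function('t')(425, -478), S) = Add(Add(Mul(-1, Pow(-478, 2)), Mul(18, 425), Mul(551, -478)), -136842) = Add(Add(Mul(-1, 228484), 7650, -263378), -136842) = Add(Add(-228484, 7650, -263378), -136842) = Add(-484212, -136842) = -621054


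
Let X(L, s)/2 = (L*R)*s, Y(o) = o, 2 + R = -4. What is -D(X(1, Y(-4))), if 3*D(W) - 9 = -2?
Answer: -7/3 ≈ -2.3333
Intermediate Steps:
R = -6 (R = -2 - 4 = -6)
X(L, s) = -12*L*s (X(L, s) = 2*((L*(-6))*s) = 2*((-6*L)*s) = 2*(-6*L*s) = -12*L*s)
D(W) = 7/3 (D(W) = 3 + (1/3)*(-2) = 3 - 2/3 = 7/3)
-D(X(1, Y(-4))) = -1*7/3 = -7/3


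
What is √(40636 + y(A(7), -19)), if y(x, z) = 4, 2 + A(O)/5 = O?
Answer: 8*√635 ≈ 201.59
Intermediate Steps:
A(O) = -10 + 5*O
√(40636 + y(A(7), -19)) = √(40636 + 4) = √40640 = 8*√635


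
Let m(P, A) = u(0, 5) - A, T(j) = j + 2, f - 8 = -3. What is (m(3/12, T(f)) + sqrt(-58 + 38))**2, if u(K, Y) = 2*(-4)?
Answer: 205 - 60*I*sqrt(5) ≈ 205.0 - 134.16*I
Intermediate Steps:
f = 5 (f = 8 - 3 = 5)
T(j) = 2 + j
u(K, Y) = -8
m(P, A) = -8 - A
(m(3/12, T(f)) + sqrt(-58 + 38))**2 = ((-8 - (2 + 5)) + sqrt(-58 + 38))**2 = ((-8 - 1*7) + sqrt(-20))**2 = ((-8 - 7) + 2*I*sqrt(5))**2 = (-15 + 2*I*sqrt(5))**2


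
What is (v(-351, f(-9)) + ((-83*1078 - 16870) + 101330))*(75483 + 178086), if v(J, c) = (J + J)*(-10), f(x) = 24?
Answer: 508659414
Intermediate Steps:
v(J, c) = -20*J (v(J, c) = (2*J)*(-10) = -20*J)
(v(-351, f(-9)) + ((-83*1078 - 16870) + 101330))*(75483 + 178086) = (-20*(-351) + ((-83*1078 - 16870) + 101330))*(75483 + 178086) = (7020 + ((-89474 - 16870) + 101330))*253569 = (7020 + (-106344 + 101330))*253569 = (7020 - 5014)*253569 = 2006*253569 = 508659414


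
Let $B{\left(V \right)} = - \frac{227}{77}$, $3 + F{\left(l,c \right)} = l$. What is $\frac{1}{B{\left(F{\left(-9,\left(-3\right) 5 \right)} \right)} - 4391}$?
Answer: $- \frac{77}{338334} \approx -0.00022759$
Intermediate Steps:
$F{\left(l,c \right)} = -3 + l$
$B{\left(V \right)} = - \frac{227}{77}$ ($B{\left(V \right)} = \left(-227\right) \frac{1}{77} = - \frac{227}{77}$)
$\frac{1}{B{\left(F{\left(-9,\left(-3\right) 5 \right)} \right)} - 4391} = \frac{1}{- \frac{227}{77} - 4391} = \frac{1}{- \frac{338334}{77}} = - \frac{77}{338334}$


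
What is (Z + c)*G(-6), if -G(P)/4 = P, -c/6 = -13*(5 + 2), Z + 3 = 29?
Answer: 13728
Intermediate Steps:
Z = 26 (Z = -3 + 29 = 26)
c = 546 (c = -(-78)*(5 + 2) = -(-78)*7 = -6*(-91) = 546)
G(P) = -4*P
(Z + c)*G(-6) = (26 + 546)*(-4*(-6)) = 572*24 = 13728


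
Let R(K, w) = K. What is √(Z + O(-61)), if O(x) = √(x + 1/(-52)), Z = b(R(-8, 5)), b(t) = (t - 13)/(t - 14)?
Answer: √(78078 + 3146*I*√41249)/286 ≈ 2.1005 + 1.8594*I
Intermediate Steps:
b(t) = (-13 + t)/(-14 + t)
Z = 21/22 (Z = (-13 - 8)/(-14 - 8) = -21/(-22) = -1/22*(-21) = 21/22 ≈ 0.95455)
O(x) = √(-1/52 + x) (O(x) = √(x - 1/52) = √(-1/52 + x))
√(Z + O(-61)) = √(21/22 + √(-13 + 676*(-61))/26) = √(21/22 + √(-13 - 41236)/26) = √(21/22 + √(-41249)/26) = √(21/22 + (I*√41249)/26) = √(21/22 + I*√41249/26)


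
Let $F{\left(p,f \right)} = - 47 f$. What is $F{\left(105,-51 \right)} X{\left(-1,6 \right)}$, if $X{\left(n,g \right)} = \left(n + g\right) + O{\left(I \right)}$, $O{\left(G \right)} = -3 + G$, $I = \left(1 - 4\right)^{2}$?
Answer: $26367$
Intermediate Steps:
$I = 9$ ($I = \left(-3\right)^{2} = 9$)
$X{\left(n,g \right)} = 6 + g + n$ ($X{\left(n,g \right)} = \left(n + g\right) + \left(-3 + 9\right) = \left(g + n\right) + 6 = 6 + g + n$)
$F{\left(105,-51 \right)} X{\left(-1,6 \right)} = \left(-47\right) \left(-51\right) \left(6 + 6 - 1\right) = 2397 \cdot 11 = 26367$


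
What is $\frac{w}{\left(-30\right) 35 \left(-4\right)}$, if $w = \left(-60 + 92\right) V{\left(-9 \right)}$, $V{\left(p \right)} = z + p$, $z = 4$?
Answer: $- \frac{4}{105} \approx -0.038095$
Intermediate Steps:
$V{\left(p \right)} = 4 + p$
$w = -160$ ($w = \left(-60 + 92\right) \left(4 - 9\right) = 32 \left(-5\right) = -160$)
$\frac{w}{\left(-30\right) 35 \left(-4\right)} = - \frac{160}{\left(-30\right) 35 \left(-4\right)} = - \frac{160}{\left(-1050\right) \left(-4\right)} = - \frac{160}{4200} = \left(-160\right) \frac{1}{4200} = - \frac{4}{105}$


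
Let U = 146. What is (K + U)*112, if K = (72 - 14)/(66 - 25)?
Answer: 676928/41 ≈ 16510.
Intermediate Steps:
K = 58/41 ≈ 1.4146
(K + U)*112 = (58/41 + 146)*112 = (6044/41)*112 = 676928/41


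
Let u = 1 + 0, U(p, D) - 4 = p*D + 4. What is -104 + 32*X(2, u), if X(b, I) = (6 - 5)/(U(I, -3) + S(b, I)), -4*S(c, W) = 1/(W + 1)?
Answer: -3800/39 ≈ -97.436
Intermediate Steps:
S(c, W) = -1/(4*(1 + W)) (S(c, W) = -1/(4*(W + 1)) = -1/(4*(1 + W)))
U(p, D) = 8 + D*p (U(p, D) = 4 + (p*D + 4) = 4 + (D*p + 4) = 4 + (4 + D*p) = 8 + D*p)
u = 1
X(b, I) = 1/(8 - 1/(4 + 4*I) - 3*I) (X(b, I) = (6 - 5)/((8 - 3*I) - 1/(4 + 4*I)) = 1/(8 - 1/(4 + 4*I) - 3*I))
-104 + 32*X(2, u) = -104 + 32*(4*(-1 - 1*1)/(-31 - 20*1 + 12*1²)) = -104 + 32*(4*(-1 - 1)/(-31 - 20 + 12*1)) = -104 + 32*(4*(-2)/(-31 - 20 + 12)) = -104 + 32*(4*(-2)/(-39)) = -104 + 32*(4*(-1/39)*(-2)) = -104 + 32*(8/39) = -104 + 256/39 = -3800/39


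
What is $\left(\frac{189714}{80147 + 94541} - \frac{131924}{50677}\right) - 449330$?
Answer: $- \frac{1988890422936707}{4426331888} \approx -4.4933 \cdot 10^{5}$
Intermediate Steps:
$\left(\frac{189714}{80147 + 94541} - \frac{131924}{50677}\right) - 449330 = \left(\frac{189714}{174688} - \frac{131924}{50677}\right) - 449330 = \left(189714 \cdot \frac{1}{174688} - \frac{131924}{50677}\right) - 449330 = \left(\frac{94857}{87344} - \frac{131924}{50677}\right) - 449330 = - \frac{6715701667}{4426331888} - 449330 = - \frac{1988890422936707}{4426331888}$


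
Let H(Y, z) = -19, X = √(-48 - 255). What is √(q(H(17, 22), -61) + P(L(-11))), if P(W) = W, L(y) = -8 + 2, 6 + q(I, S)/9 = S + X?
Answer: √(-609 + 9*I*√303) ≈ 3.1486 + 24.878*I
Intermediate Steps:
X = I*√303 (X = √(-303) = I*√303 ≈ 17.407*I)
q(I, S) = -54 + 9*S + 9*I*√303 (q(I, S) = -54 + 9*(S + I*√303) = -54 + (9*S + 9*I*√303) = -54 + 9*S + 9*I*√303)
L(y) = -6
√(q(H(17, 22), -61) + P(L(-11))) = √((-54 + 9*(-61) + 9*I*√303) - 6) = √((-54 - 549 + 9*I*√303) - 6) = √((-603 + 9*I*√303) - 6) = √(-609 + 9*I*√303)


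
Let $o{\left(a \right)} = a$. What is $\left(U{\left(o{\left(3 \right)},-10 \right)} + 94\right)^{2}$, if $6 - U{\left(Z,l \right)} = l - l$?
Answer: $10000$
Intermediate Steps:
$U{\left(Z,l \right)} = 6$ ($U{\left(Z,l \right)} = 6 - \left(l - l\right) = 6 - 0 = 6 + 0 = 6$)
$\left(U{\left(o{\left(3 \right)},-10 \right)} + 94\right)^{2} = \left(6 + 94\right)^{2} = 100^{2} = 10000$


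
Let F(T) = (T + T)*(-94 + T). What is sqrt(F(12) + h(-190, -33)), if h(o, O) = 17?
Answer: I*sqrt(1951) ≈ 44.17*I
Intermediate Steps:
F(T) = 2*T*(-94 + T) (F(T) = (2*T)*(-94 + T) = 2*T*(-94 + T))
sqrt(F(12) + h(-190, -33)) = sqrt(2*12*(-94 + 12) + 17) = sqrt(2*12*(-82) + 17) = sqrt(-1968 + 17) = sqrt(-1951) = I*sqrt(1951)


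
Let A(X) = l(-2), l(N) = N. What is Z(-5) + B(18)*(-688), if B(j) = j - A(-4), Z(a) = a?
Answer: -13765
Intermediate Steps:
A(X) = -2
B(j) = 2 + j (B(j) = j - 1*(-2) = j + 2 = 2 + j)
Z(-5) + B(18)*(-688) = -5 + (2 + 18)*(-688) = -5 + 20*(-688) = -5 - 13760 = -13765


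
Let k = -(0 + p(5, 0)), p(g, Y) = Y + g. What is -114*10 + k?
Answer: -1145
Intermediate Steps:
k = -5 (k = -(0 + (0 + 5)) = -(0 + 5) = -1*5 = -5)
-114*10 + k = -114*10 - 5 = -1140 - 5 = -1145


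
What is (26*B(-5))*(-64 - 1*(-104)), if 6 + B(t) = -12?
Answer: -18720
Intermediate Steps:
B(t) = -18 (B(t) = -6 - 12 = -18)
(26*B(-5))*(-64 - 1*(-104)) = (26*(-18))*(-64 - 1*(-104)) = -468*(-64 + 104) = -468*40 = -18720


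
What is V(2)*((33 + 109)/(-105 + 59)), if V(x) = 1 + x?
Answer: -213/23 ≈ -9.2609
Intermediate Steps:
V(2)*((33 + 109)/(-105 + 59)) = (1 + 2)*((33 + 109)/(-105 + 59)) = 3*(142/(-46)) = 3*(142*(-1/46)) = 3*(-71/23) = -213/23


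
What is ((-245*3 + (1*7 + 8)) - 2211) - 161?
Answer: -3092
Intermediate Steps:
((-245*3 + (1*7 + 8)) - 2211) - 161 = ((-735 + (7 + 8)) - 2211) - 161 = ((-735 + 15) - 2211) - 161 = (-720 - 2211) - 161 = -2931 - 161 = -3092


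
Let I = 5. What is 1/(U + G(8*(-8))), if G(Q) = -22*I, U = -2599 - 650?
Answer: -1/3359 ≈ -0.00029771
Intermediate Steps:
U = -3249
G(Q) = -110 (G(Q) = -22*5 = -110)
1/(U + G(8*(-8))) = 1/(-3249 - 110) = 1/(-3359) = -1/3359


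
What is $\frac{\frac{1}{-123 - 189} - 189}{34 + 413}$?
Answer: $- \frac{58969}{139464} \approx -0.42283$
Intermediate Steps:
$\frac{\frac{1}{-123 - 189} - 189}{34 + 413} = \frac{\frac{1}{-312} - 189}{447} = \left(- \frac{1}{312} - 189\right) \frac{1}{447} = \left(- \frac{58969}{312}\right) \frac{1}{447} = - \frac{58969}{139464}$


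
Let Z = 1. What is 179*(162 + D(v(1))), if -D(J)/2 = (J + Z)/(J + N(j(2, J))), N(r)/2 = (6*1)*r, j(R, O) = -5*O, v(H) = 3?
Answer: 5134078/177 ≈ 29006.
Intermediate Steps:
N(r) = 12*r (N(r) = 2*((6*1)*r) = 2*(6*r) = 12*r)
D(J) = 2*(1 + J)/(59*J) (D(J) = -2*(J + 1)/(J + 12*(-5*J)) = -2*(1 + J)/(J - 60*J) = -2*(1 + J)/((-59*J)) = -2*(1 + J)*(-1/(59*J)) = -(-2)*(1 + J)/(59*J) = 2*(1 + J)/(59*J))
179*(162 + D(v(1))) = 179*(162 + (2/59)*(1 + 3)/3) = 179*(162 + (2/59)*(⅓)*4) = 179*(162 + 8/177) = 179*(28682/177) = 5134078/177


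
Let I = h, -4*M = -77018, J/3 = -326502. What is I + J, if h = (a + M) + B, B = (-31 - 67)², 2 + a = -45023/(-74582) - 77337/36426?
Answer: -33110979173515/34829794 ≈ -9.5065e+5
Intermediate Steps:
a = -61290950/17414897 (a = -2 + (-45023/(-74582) - 77337/36426) = -2 + (-45023*(-1/74582) - 77337*1/36426) = -2 + (45023/74582 - 1983/934) = -2 - 26461156/17414897 = -61290950/17414897 ≈ -3.5195)
B = 9604 (B = (-98)² = 9604)
J = -979506 (J = 3*(-326502) = -979506)
M = 38509/2 (M = -¼*(-77018) = 38509/2 ≈ 19255.)
h = 1005013028249/34829794 (h = (-61290950/17414897 + 38509/2) + 9604 = 670507686673/34829794 + 9604 = 1005013028249/34829794 ≈ 28855.)
I = 1005013028249/34829794 ≈ 28855.
I + J = 1005013028249/34829794 - 979506 = -33110979173515/34829794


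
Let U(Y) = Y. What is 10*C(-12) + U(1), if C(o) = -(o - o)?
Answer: 1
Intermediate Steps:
C(o) = 0 (C(o) = -1*0 = 0)
10*C(-12) + U(1) = 10*0 + 1 = 0 + 1 = 1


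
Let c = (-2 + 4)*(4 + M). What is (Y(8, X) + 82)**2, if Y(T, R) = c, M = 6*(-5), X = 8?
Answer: 900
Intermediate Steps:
M = -30
c = -52 (c = (-2 + 4)*(4 - 30) = 2*(-26) = -52)
Y(T, R) = -52
(Y(8, X) + 82)**2 = (-52 + 82)**2 = 30**2 = 900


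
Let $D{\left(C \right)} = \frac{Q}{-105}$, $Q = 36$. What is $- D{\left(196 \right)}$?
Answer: $\frac{12}{35} \approx 0.34286$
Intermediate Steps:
$D{\left(C \right)} = - \frac{12}{35}$ ($D{\left(C \right)} = \frac{36}{-105} = 36 \left(- \frac{1}{105}\right) = - \frac{12}{35}$)
$- D{\left(196 \right)} = \left(-1\right) \left(- \frac{12}{35}\right) = \frac{12}{35}$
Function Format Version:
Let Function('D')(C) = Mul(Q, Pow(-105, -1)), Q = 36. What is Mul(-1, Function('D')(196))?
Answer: Rational(12, 35) ≈ 0.34286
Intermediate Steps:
Function('D')(C) = Rational(-12, 35) (Function('D')(C) = Mul(36, Pow(-105, -1)) = Mul(36, Rational(-1, 105)) = Rational(-12, 35))
Mul(-1, Function('D')(196)) = Mul(-1, Rational(-12, 35)) = Rational(12, 35)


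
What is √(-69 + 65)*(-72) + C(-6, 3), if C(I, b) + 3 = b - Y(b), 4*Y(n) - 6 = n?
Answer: -9/4 - 144*I ≈ -2.25 - 144.0*I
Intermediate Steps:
Y(n) = 3/2 + n/4
C(I, b) = -9/2 + 3*b/4 (C(I, b) = -3 + (b - (3/2 + b/4)) = -3 + (b + (-3/2 - b/4)) = -3 + (-3/2 + 3*b/4) = -9/2 + 3*b/4)
√(-69 + 65)*(-72) + C(-6, 3) = √(-69 + 65)*(-72) + (-9/2 + (¾)*3) = √(-4)*(-72) + (-9/2 + 9/4) = (2*I)*(-72) - 9/4 = -144*I - 9/4 = -9/4 - 144*I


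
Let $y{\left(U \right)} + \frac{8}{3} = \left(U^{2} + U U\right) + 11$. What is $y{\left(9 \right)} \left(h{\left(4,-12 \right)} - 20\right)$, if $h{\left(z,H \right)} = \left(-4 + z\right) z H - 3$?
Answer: $- \frac{11753}{3} \approx -3917.7$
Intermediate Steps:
$h{\left(z,H \right)} = -3 + H z \left(-4 + z\right)$ ($h{\left(z,H \right)} = z \left(-4 + z\right) H - 3 = H z \left(-4 + z\right) - 3 = -3 + H z \left(-4 + z\right)$)
$y{\left(U \right)} = \frac{25}{3} + 2 U^{2}$ ($y{\left(U \right)} = - \frac{8}{3} + \left(\left(U^{2} + U U\right) + 11\right) = - \frac{8}{3} + \left(\left(U^{2} + U^{2}\right) + 11\right) = - \frac{8}{3} + \left(2 U^{2} + 11\right) = - \frac{8}{3} + \left(11 + 2 U^{2}\right) = \frac{25}{3} + 2 U^{2}$)
$y{\left(9 \right)} \left(h{\left(4,-12 \right)} - 20\right) = \left(\frac{25}{3} + 2 \cdot 9^{2}\right) \left(\left(-3 - 12 \cdot 4^{2} - \left(-48\right) 4\right) - 20\right) = \left(\frac{25}{3} + 2 \cdot 81\right) \left(\left(-3 - 192 + 192\right) - 20\right) = \left(\frac{25}{3} + 162\right) \left(\left(-3 - 192 + 192\right) - 20\right) = \frac{511 \left(-3 - 20\right)}{3} = \frac{511}{3} \left(-23\right) = - \frac{11753}{3}$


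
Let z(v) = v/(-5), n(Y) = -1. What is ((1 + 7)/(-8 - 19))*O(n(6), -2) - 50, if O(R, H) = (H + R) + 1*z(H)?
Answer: -6646/135 ≈ -49.230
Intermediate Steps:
z(v) = -v/5 (z(v) = v*(-⅕) = -v/5)
O(R, H) = R + 4*H/5 (O(R, H) = (H + R) + 1*(-H/5) = (H + R) - H/5 = R + 4*H/5)
((1 + 7)/(-8 - 19))*O(n(6), -2) - 50 = ((1 + 7)/(-8 - 19))*(-1 + (⅘)*(-2)) - 50 = (8/(-27))*(-1 - 8/5) - 50 = (8*(-1/27))*(-13/5) - 50 = -8/27*(-13/5) - 50 = 104/135 - 50 = -6646/135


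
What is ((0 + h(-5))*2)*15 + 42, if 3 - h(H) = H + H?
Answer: 432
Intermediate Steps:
h(H) = 3 - 2*H (h(H) = 3 - (H + H) = 3 - 2*H)
((0 + h(-5))*2)*15 + 42 = ((0 + (3 - 2*(-5)))*2)*15 + 42 = ((0 + (3 + 10))*2)*15 + 42 = ((0 + 13)*2)*15 + 42 = (13*2)*15 + 42 = 26*15 + 42 = 390 + 42 = 432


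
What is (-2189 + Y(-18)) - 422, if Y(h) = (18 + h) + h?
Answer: -2629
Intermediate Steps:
Y(h) = 18 + 2*h
(-2189 + Y(-18)) - 422 = (-2189 + (18 + 2*(-18))) - 422 = (-2189 + (18 - 36)) - 422 = (-2189 - 18) - 422 = -2207 - 422 = -2629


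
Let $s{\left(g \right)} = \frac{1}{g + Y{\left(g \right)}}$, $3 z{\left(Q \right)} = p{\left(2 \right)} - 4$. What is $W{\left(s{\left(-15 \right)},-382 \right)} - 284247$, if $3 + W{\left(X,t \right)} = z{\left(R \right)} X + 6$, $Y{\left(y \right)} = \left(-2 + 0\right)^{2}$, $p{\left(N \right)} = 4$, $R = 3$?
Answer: $-284244$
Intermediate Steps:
$z{\left(Q \right)} = 0$ ($z{\left(Q \right)} = \frac{4 - 4}{3} = \frac{1}{3} \cdot 0 = 0$)
$Y{\left(y \right)} = 4$ ($Y{\left(y \right)} = \left(-2\right)^{2} = 4$)
$s{\left(g \right)} = \frac{1}{4 + g}$ ($s{\left(g \right)} = \frac{1}{g + 4} = \frac{1}{4 + g}$)
$W{\left(X,t \right)} = 3$ ($W{\left(X,t \right)} = -3 + \left(0 X + 6\right) = -3 + \left(0 + 6\right) = -3 + 6 = 3$)
$W{\left(s{\left(-15 \right)},-382 \right)} - 284247 = 3 - 284247 = -284244$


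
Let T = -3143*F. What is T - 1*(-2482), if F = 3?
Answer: -6947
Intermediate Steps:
T = -9429 (T = -3143*3 = -9429)
T - 1*(-2482) = -9429 - 1*(-2482) = -9429 + 2482 = -6947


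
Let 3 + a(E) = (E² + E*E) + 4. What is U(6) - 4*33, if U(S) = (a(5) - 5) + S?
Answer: -80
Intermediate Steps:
a(E) = 1 + 2*E² (a(E) = -3 + ((E² + E*E) + 4) = -3 + ((E² + E²) + 4) = -3 + (2*E² + 4) = -3 + (4 + 2*E²) = 1 + 2*E²)
U(S) = 46 + S (U(S) = ((1 + 2*5²) - 5) + S = ((1 + 2*25) - 5) + S = ((1 + 50) - 5) + S = (51 - 5) + S = 46 + S)
U(6) - 4*33 = (46 + 6) - 4*33 = 52 - 132 = -80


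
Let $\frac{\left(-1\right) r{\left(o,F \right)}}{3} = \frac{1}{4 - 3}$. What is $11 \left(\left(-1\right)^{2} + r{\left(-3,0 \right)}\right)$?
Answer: $-22$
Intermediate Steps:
$r{\left(o,F \right)} = -3$ ($r{\left(o,F \right)} = - \frac{3}{4 - 3} = - \frac{3}{1} = \left(-3\right) 1 = -3$)
$11 \left(\left(-1\right)^{2} + r{\left(-3,0 \right)}\right) = 11 \left(\left(-1\right)^{2} - 3\right) = 11 \left(1 - 3\right) = 11 \left(-2\right) = -22$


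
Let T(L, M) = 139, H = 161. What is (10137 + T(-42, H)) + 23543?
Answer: 33819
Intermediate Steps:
(10137 + T(-42, H)) + 23543 = (10137 + 139) + 23543 = 10276 + 23543 = 33819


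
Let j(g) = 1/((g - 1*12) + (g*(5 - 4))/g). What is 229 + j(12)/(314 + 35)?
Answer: 79922/349 ≈ 229.00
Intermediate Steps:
j(g) = 1/(-11 + g) (j(g) = 1/((g - 12) + (g*1)/g) = 1/((-12 + g) + g/g) = 1/((-12 + g) + 1) = 1/(-11 + g))
229 + j(12)/(314 + 35) = 229 + 1/((-11 + 12)*(314 + 35)) = 229 + 1/(1*349) = 229 + 1*(1/349) = 229 + 1/349 = 79922/349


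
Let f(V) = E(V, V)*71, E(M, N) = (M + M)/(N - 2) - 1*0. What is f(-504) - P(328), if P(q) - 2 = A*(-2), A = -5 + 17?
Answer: 41350/253 ≈ 163.44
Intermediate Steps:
A = 12
E(M, N) = 2*M/(-2 + N) (E(M, N) = (2*M)/(-2 + N) + 0 = 2*M/(-2 + N) + 0 = 2*M/(-2 + N))
P(q) = -22 (P(q) = 2 + 12*(-2) = 2 - 24 = -22)
f(V) = 142*V/(-2 + V) (f(V) = (2*V/(-2 + V))*71 = 142*V/(-2 + V))
f(-504) - P(328) = 142*(-504)/(-2 - 504) - 1*(-22) = 142*(-504)/(-506) + 22 = 142*(-504)*(-1/506) + 22 = 35784/253 + 22 = 41350/253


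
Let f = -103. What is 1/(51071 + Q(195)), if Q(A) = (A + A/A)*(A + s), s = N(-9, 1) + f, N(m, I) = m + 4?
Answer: 1/68123 ≈ 1.4679e-5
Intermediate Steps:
N(m, I) = 4 + m
s = -108 (s = (4 - 9) - 103 = -5 - 103 = -108)
Q(A) = (1 + A)*(-108 + A) (Q(A) = (A + A/A)*(A - 108) = (A + 1)*(-108 + A) = (1 + A)*(-108 + A))
1/(51071 + Q(195)) = 1/(51071 + (-108 + 195² - 107*195)) = 1/(51071 + (-108 + 38025 - 20865)) = 1/(51071 + 17052) = 1/68123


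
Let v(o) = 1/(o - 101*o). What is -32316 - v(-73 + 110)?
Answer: -119569199/3700 ≈ -32316.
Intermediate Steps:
v(o) = -1/(100*o) (v(o) = 1/(-100*o) = -1/(100*o))
-32316 - v(-73 + 110) = -32316 - (-1)/(100*(-73 + 110)) = -32316 - (-1)/(100*37) = -32316 - 1*(-1/3700) = -32316 + 1/3700 = -119569199/3700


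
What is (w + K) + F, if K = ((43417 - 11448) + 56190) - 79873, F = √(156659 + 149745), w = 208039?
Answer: 216325 + 2*√76601 ≈ 2.1688e+5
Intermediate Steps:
F = 2*√76601 (F = √306404 = 2*√76601 ≈ 553.54)
K = 8286 (K = (31969 + 56190) - 79873 = 88159 - 79873 = 8286)
(w + K) + F = (208039 + 8286) + 2*√76601 = 216325 + 2*√76601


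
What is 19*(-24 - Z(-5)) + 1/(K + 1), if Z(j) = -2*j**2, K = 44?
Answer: 22231/45 ≈ 494.02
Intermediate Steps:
19*(-24 - Z(-5)) + 1/(K + 1) = 19*(-24 - (-2)*(-5)**2) + 1/(44 + 1) = 19*(-24 - (-2)*25) + 1/45 = 19*(-24 - 1*(-50)) + 1/45 = 19*(-24 + 50) + 1/45 = 19*26 + 1/45 = 494 + 1/45 = 22231/45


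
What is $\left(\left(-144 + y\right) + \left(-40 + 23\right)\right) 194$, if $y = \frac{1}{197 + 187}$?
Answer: $- \frac{5996831}{192} \approx -31234.0$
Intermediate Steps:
$y = \frac{1}{384} \approx 0.0026042$
$\left(\left(-144 + y\right) + \left(-40 + 23\right)\right) 194 = \left(\left(-144 + \frac{1}{384}\right) + \left(-40 + 23\right)\right) 194 = \left(- \frac{55295}{384} - 17\right) 194 = \left(- \frac{61823}{384}\right) 194 = - \frac{5996831}{192}$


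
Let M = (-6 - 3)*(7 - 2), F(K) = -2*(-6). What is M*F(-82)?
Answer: -540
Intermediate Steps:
F(K) = 12
M = -45 (M = -9*5 = -45)
M*F(-82) = -45*12 = -540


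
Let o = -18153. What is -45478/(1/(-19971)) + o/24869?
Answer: 22587048842769/24869 ≈ 9.0824e+8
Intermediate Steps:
-45478/(1/(-19971)) + o/24869 = -45478/(1/(-19971)) - 18153/24869 = -45478/(-1/19971) - 18153*1/24869 = -45478*(-19971) - 18153/24869 = 908241138 - 18153/24869 = 22587048842769/24869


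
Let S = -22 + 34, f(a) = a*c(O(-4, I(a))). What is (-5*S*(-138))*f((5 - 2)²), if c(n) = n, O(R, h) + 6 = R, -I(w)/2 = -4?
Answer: -745200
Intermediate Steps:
I(w) = 8 (I(w) = -2*(-4) = 8)
O(R, h) = -6 + R
f(a) = -10*a (f(a) = a*(-6 - 4) = a*(-10) = -10*a)
S = 12
(-5*S*(-138))*f((5 - 2)²) = (-5*12*(-138))*(-10*(5 - 2)²) = (-60*(-138))*(-10*3²) = 8280*(-10*9) = 8280*(-90) = -745200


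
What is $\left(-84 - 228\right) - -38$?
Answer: $-274$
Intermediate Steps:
$\left(-84 - 228\right) - -38 = -312 + \left(-63 + 101\right) = -312 + 38 = -274$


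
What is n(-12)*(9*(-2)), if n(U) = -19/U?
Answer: -57/2 ≈ -28.500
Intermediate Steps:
n(-12)*(9*(-2)) = (-19/(-12))*(9*(-2)) = -19*(-1/12)*(-18) = (19/12)*(-18) = -57/2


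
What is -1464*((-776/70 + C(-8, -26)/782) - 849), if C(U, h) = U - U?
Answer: 44070792/35 ≈ 1.2592e+6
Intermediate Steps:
C(U, h) = 0
-1464*((-776/70 + C(-8, -26)/782) - 849) = -1464*((-776/70 + 0/782) - 849) = -1464*((-776*1/70 + 0*(1/782)) - 849) = -1464*((-388/35 + 0) - 849) = -1464*(-388/35 - 849) = -1464*(-30103/35) = 44070792/35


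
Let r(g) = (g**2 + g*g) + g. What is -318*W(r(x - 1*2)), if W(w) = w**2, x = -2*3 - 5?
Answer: -33588750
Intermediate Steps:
x = -11 (x = -6 - 5 = -11)
r(g) = g + 2*g**2 (r(g) = (g**2 + g**2) + g = 2*g**2 + g = g + 2*g**2)
-318*W(r(x - 1*2)) = -318*(1 + 2*(-11 - 1*2))**2*(-11 - 1*2)**2 = -318*(1 + 2*(-11 - 2))**2*(-11 - 2)**2 = -318*169*(1 + 2*(-13))**2 = -318*169*(1 - 26)**2 = -318*(-13*(-25))**2 = -318*325**2 = -318*105625 = -33588750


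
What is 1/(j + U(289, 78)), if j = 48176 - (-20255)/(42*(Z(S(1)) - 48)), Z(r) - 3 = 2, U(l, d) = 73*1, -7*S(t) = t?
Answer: 1806/87117439 ≈ 2.0731e-5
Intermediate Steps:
S(t) = -t/7
U(l, d) = 73
Z(r) = 5 (Z(r) = 3 + 2 = 5)
j = 86985601/1806 (j = 48176 - (-20255)/(42*(5 - 48)) = 48176 - (-20255)/(42*(-43)) = 48176 - (-20255)/(-1806) = 48176 - (-20255)*(-1)/1806 = 48176 - 1*20255/1806 = 48176 - 20255/1806 = 86985601/1806 ≈ 48165.)
1/(j + U(289, 78)) = 1/(86985601/1806 + 73) = 1/(87117439/1806) = 1806/87117439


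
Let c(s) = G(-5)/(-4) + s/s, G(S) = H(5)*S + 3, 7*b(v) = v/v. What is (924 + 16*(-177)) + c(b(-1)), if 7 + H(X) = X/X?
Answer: -7661/4 ≈ -1915.3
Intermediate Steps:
H(X) = -6 (H(X) = -7 + X/X = -7 + 1 = -6)
b(v) = ⅐ (b(v) = (v/v)/7 = (⅐)*1 = ⅐)
G(S) = 3 - 6*S (G(S) = -6*S + 3 = 3 - 6*S)
c(s) = -29/4 (c(s) = (3 - 6*(-5))/(-4) + s/s = (3 + 30)*(-¼) + 1 = 33*(-¼) + 1 = -33/4 + 1 = -29/4)
(924 + 16*(-177)) + c(b(-1)) = (924 + 16*(-177)) - 29/4 = (924 - 2832) - 29/4 = -1908 - 29/4 = -7661/4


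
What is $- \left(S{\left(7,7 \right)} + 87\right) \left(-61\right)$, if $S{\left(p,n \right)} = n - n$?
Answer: $5307$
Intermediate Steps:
$S{\left(p,n \right)} = 0$
$- \left(S{\left(7,7 \right)} + 87\right) \left(-61\right) = - \left(0 + 87\right) \left(-61\right) = - 87 \left(-61\right) = \left(-1\right) \left(-5307\right) = 5307$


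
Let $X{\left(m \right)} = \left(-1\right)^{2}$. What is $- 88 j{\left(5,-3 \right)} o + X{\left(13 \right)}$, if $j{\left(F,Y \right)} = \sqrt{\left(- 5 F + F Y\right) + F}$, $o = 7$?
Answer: $1 - 616 i \sqrt{35} \approx 1.0 - 3644.3 i$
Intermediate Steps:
$X{\left(m \right)} = 1$
$j{\left(F,Y \right)} = \sqrt{- 4 F + F Y}$
$- 88 j{\left(5,-3 \right)} o + X{\left(13 \right)} = - 88 \sqrt{5 \left(-4 - 3\right)} 7 + 1 = - 88 \sqrt{5 \left(-7\right)} 7 + 1 = - 88 \sqrt{-35} \cdot 7 + 1 = - 88 i \sqrt{35} \cdot 7 + 1 = - 88 \cdot 7 i \sqrt{35} + 1 = - 616 i \sqrt{35} + 1 = 1 - 616 i \sqrt{35}$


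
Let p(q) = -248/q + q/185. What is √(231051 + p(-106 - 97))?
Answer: 4*√20366839279605/37555 ≈ 480.68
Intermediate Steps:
p(q) = -248/q + q/185 (p(q) = -248/q + q*(1/185) = -248/q + q/185)
√(231051 + p(-106 - 97)) = √(231051 + (-248/(-106 - 97) + (-106 - 97)/185)) = √(231051 + (-248/(-203) + (1/185)*(-203))) = √(231051 + (-248*(-1/203) - 203/185)) = √(231051 + (248/203 - 203/185)) = √(231051 + 4671/37555) = √(8677124976/37555) = 4*√20366839279605/37555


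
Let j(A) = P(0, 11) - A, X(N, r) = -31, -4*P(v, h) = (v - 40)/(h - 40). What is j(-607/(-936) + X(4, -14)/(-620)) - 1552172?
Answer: -210660925441/135720 ≈ -1.5522e+6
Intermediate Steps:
P(v, h) = -(-40 + v)/(4*(-40 + h)) (P(v, h) = -(v - 40)/(4*(h - 40)) = -(-40 + v)/(4*(-40 + h)))
j(A) = -10/29 - A (j(A) = (40 - 1*0)/(4*(-40 + 11)) - A = (¼)*(40 + 0)/(-29) - A = (¼)*(-1/29)*40 - A = -10/29 - A)
j(-607/(-936) + X(4, -14)/(-620)) - 1552172 = (-10/29 - (-607/(-936) - 31/(-620))) - 1552172 = (-10/29 - (-607*(-1/936) - 31*(-1/620))) - 1552172 = (-10/29 - (607/936 + 1/20)) - 1552172 = (-10/29 - 1*3269/4680) - 1552172 = (-10/29 - 3269/4680) - 1552172 = -141601/135720 - 1552172 = -210660925441/135720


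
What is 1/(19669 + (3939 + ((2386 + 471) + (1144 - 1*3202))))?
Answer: 1/24407 ≈ 4.0972e-5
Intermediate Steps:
1/(19669 + (3939 + ((2386 + 471) + (1144 - 1*3202)))) = 1/(19669 + (3939 + (2857 + (1144 - 3202)))) = 1/(19669 + (3939 + (2857 - 2058))) = 1/(19669 + (3939 + 799)) = 1/(19669 + 4738) = 1/24407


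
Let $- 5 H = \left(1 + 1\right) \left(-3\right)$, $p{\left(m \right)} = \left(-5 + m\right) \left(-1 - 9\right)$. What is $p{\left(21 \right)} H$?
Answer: $-192$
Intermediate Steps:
$p{\left(m \right)} = 50 - 10 m$ ($p{\left(m \right)} = \left(-5 + m\right) \left(-10\right) = 50 - 10 m$)
$H = \frac{6}{5}$ ($H = - \frac{\left(1 + 1\right) \left(-3\right)}{5} = - \frac{2 \left(-3\right)}{5} = \left(- \frac{1}{5}\right) \left(-6\right) = \frac{6}{5} \approx 1.2$)
$p{\left(21 \right)} H = \left(50 - 210\right) \frac{6}{5} = \left(-160\right) \frac{6}{5} = -192$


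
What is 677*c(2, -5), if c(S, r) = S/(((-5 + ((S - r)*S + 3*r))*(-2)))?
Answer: 677/6 ≈ 112.83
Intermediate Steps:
c(S, r) = S/(10 - 6*r - 2*S*(S - r)) (c(S, r) = S/(((-5 + (S*(S - r) + 3*r))*(-2))) = S/(((-5 + (3*r + S*(S - r)))*(-2))) = S/(((-5 + 3*r + S*(S - r))*(-2))) = S/(10 - 6*r - 2*S*(S - r)))
677*c(2, -5) = 677*((½)*2/(5 - 1*2² - 3*(-5) + 2*(-5))) = 677*((½)*2/(5 - 1*4 + 15 - 10)) = 677*((½)*2/(5 - 4 + 15 - 10)) = 677*((½)*2/6) = 677*((½)*2*(⅙)) = 677*(⅙) = 677/6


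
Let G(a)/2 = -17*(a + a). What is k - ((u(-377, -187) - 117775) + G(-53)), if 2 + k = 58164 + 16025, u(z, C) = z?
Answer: 188735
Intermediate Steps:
G(a) = -68*a (G(a) = 2*(-17*(a + a)) = 2*(-34*a) = -68*a)
k = 74187 (k = -2 + (58164 + 16025) = -2 + 74189 = 74187)
k - ((u(-377, -187) - 117775) + G(-53)) = 74187 - ((-377 - 117775) - 68*(-53)) = 74187 - (-118152 + 3604) = 74187 - 1*(-114548) = 74187 + 114548 = 188735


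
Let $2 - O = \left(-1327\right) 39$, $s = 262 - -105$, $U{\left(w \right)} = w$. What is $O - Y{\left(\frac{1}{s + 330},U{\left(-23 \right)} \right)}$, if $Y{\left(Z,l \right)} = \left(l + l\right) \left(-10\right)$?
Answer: $51295$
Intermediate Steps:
$s = 367$ ($s = 262 + 105 = 367$)
$Y{\left(Z,l \right)} = - 20 l$ ($Y{\left(Z,l \right)} = 2 l \left(-10\right) = - 20 l$)
$O = 51755$ ($O = 2 - \left(-1327\right) 39 = 2 - -51753 = 2 + 51753 = 51755$)
$O - Y{\left(\frac{1}{s + 330},U{\left(-23 \right)} \right)} = 51755 - \left(-20\right) \left(-23\right) = 51755 - 460 = 51295$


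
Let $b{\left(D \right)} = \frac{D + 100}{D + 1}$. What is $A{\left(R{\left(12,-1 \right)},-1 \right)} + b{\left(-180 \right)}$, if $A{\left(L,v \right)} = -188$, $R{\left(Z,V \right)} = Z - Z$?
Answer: $- \frac{33572}{179} \approx -187.55$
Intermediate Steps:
$R{\left(Z,V \right)} = 0$
$b{\left(D \right)} = \frac{100 + D}{1 + D}$
$A{\left(R{\left(12,-1 \right)},-1 \right)} + b{\left(-180 \right)} = -188 + \frac{100 - 180}{1 - 180} = -188 + \frac{1}{-179} \left(-80\right) = -188 - - \frac{80}{179} = -188 + \frac{80}{179} = - \frac{33572}{179}$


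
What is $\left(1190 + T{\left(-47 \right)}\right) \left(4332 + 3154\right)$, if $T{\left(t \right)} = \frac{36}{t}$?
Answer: $\frac{418422484}{47} \approx 8.9026 \cdot 10^{6}$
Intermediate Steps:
$\left(1190 + T{\left(-47 \right)}\right) \left(4332 + 3154\right) = \left(1190 + \frac{36}{-47}\right) \left(4332 + 3154\right) = \left(1190 + 36 \left(- \frac{1}{47}\right)\right) 7486 = \left(1190 - \frac{36}{47}\right) 7486 = \frac{55894}{47} \cdot 7486 = \frac{418422484}{47}$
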